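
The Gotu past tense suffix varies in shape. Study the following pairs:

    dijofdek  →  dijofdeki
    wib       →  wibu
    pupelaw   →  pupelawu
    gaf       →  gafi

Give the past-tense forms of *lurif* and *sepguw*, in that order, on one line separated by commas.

The alternation tracks the final consonant of the stem — -i when the stem ends in a voiceless consonant (*dijofdek*, *gaf*); -u when the stem ends in a voiced consonant (*wib*, *pupelaw*).
Since the final consonant of *lurif* is /f/ (voiceless), it takes -i, giving *lurifi*.
The final consonant of *sepguw* is /w/, which is voiced, so the suffix is -u, giving *sepguwu*.

lurifi, sepguwu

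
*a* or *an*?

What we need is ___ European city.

The indefinite article is chosen by the initial *sound* of the following word, not its spelling.
*European* begins with the sound /jʊ/ (eu pronounced /jʊ/) — a consonant sound.
So the article is *a*: What we need is a European city.

a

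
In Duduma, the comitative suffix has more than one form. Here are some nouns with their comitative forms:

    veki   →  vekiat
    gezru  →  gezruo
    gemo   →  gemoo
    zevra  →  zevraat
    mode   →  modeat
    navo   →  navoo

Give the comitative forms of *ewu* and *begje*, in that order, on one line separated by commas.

ewuo, begjeat

The alternation tracks the last vowel of the stem — -o when the last vowel of the stem is a rounded vowel (*gezru*, *gemo*, *navo*); -at when the last vowel of the stem is an unrounded vowel (*veki*, *zevra*, *mode*).
The last vowel of *ewu* is /u/, which is a rounded vowel, so the suffix is -o, giving *ewuo*.
Since the last vowel of *begje* is /e/ (an unrounded vowel), it takes -at, giving *begjeat*.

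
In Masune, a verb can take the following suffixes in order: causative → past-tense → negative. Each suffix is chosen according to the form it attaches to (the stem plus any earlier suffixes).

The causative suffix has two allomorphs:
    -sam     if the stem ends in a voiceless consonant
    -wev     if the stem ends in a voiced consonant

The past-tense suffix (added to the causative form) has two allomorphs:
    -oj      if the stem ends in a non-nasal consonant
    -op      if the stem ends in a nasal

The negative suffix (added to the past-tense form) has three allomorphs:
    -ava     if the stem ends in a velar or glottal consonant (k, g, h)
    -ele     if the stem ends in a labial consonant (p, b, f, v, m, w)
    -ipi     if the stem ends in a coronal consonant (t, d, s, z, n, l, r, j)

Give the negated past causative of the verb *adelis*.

Since the final consonant of *adelis* is /s/ (voiceless), it takes -sam, giving *adelissam*.
Since the final consonant of the causative form *adelissam* is /m/ (a nasal), it takes -op, giving *adelissamop*.
The past-tense form *adelissamop* — final consonant /p/ (labial) → -ele → *adelissamopele*.

adelissamopele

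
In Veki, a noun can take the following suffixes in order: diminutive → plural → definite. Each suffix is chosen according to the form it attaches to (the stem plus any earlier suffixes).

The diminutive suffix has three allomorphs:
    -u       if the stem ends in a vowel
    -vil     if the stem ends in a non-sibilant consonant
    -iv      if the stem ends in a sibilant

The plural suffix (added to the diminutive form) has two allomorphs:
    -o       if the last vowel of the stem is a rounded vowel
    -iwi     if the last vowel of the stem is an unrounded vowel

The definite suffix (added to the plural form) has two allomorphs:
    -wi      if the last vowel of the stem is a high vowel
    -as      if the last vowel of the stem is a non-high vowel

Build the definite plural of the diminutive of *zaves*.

Since the final sound of *zaves* is /s/ (a sibilant), it takes -iv, giving *zavesiv*.
The last vowel of the diminutive form *zavesiv* is /i/, which is an unrounded vowel, so the plural suffix is -iwi, giving *zavesiviwi*.
Since the last vowel of the plural form *zavesiviwi* is /i/ (a high vowel), it takes -wi, giving *zavesiviwiwi*.

zavesiviwiwi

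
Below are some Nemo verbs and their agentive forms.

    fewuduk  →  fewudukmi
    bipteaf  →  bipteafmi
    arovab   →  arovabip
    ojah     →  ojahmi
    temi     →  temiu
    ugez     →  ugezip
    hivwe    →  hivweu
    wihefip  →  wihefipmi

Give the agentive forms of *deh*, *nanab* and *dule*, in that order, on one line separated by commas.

dehmi, nanabip, duleu

The pattern is voicing of the final sound: -mi when the stem ends in a voiceless consonant (*fewuduk*, *bipteaf*, *ojah*, *wihefip*); -ip when the stem ends in a voiced consonant (*arovab*, *ugez*); -u when the stem ends in a vowel (*temi*, *hivwe*).
Since the final sound of *deh* is /h/ (a voiceless consonant), it takes -mi, giving *dehmi*.
Since the final sound of *nanab* is /b/ (a voiced consonant), it takes -ip, giving *nanabip*.
*dule* — final sound /e/ (a vowel) → -u → *duleu*.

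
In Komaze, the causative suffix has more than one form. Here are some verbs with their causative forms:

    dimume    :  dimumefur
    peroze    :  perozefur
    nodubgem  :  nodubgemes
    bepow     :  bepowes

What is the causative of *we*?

wefur

Looking at the final sound of each stem: -es when the stem ends in a consonant (*nodubgem*, *bepow*); -fur when the stem ends in a vowel (*dimume*, *peroze*).
Since the final sound of *we* is /e/ (a vowel), it takes -fur, giving *wefur*.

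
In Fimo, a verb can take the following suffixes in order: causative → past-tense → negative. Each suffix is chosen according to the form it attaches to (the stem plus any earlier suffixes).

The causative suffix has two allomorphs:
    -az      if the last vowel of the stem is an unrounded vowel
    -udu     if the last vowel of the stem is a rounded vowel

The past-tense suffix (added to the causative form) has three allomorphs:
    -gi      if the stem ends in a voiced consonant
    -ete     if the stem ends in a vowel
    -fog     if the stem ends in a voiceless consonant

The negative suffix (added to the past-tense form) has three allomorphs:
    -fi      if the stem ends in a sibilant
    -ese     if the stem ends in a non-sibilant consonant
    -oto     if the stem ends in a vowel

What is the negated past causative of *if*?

*if*: last vowel = /i/, an unrounded vowel → -az → *ifaz*.
The causative form *ifaz*: final sound = /z/, a voiced consonant → -gi → *ifazgi*.
The past-tense form *ifazgi* — final sound /i/ (a vowel) → -oto → *ifazgioto*.

ifazgioto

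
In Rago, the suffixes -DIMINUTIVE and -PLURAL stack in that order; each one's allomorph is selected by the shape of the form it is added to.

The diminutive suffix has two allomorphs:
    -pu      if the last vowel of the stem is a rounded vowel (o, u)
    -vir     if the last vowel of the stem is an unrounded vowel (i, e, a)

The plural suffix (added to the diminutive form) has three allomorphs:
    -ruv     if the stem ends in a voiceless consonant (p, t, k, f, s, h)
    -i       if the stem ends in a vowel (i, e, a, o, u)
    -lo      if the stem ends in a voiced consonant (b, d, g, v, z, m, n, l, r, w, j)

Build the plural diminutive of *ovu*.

ovupui

*ovu* — last vowel /u/ (a rounded vowel) → -pu → *ovupu*.
The final sound of the diminutive form *ovupu* is /u/, which is a vowel, so the plural suffix is -i, giving *ovupui*.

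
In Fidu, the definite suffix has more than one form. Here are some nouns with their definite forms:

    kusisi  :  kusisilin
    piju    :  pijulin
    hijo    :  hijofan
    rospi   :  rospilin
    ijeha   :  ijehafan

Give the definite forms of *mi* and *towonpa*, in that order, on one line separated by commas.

The suffix is conditioned by the last vowel: -lin when the last vowel of the stem is a high vowel (*kusisi*, *piju*, *rospi*); -fan when the last vowel of the stem is a non-high vowel (*hijo*, *ijeha*).
Since the last vowel of *mi* is /i/ (a high vowel), it takes -lin, giving *milin*.
Since the last vowel of *towonpa* is /a/ (a non-high vowel), it takes -fan, giving *towonpafan*.

milin, towonpafan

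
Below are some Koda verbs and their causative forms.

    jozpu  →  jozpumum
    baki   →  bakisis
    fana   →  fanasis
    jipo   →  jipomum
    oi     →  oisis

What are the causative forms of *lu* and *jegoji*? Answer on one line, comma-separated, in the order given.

Looking at the last vowel of each stem: -mum when the last vowel of the stem is a rounded vowel (*jozpu*, *jipo*); -sis when the last vowel of the stem is an unrounded vowel (*baki*, *fana*, *oi*).
The last vowel of *lu* is /u/, which is a rounded vowel, so the suffix is -mum, giving *lumum*.
The last vowel of *jegoji* is /i/, which is an unrounded vowel, so the suffix is -sis, giving *jegojisis*.

lumum, jegojisis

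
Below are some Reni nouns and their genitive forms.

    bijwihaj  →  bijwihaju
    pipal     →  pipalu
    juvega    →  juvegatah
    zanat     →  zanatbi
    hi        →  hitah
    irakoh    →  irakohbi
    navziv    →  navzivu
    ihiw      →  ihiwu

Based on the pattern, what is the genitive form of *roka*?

The pattern is voicing of the final sound: -bi when the stem ends in a voiceless consonant (*zanat*, *irakoh*); -u when the stem ends in a voiced consonant (*bijwihaj*, *pipal*, *navziv*, *ihiw*); -tah when the stem ends in a vowel (*juvega*, *hi*).
Since the final sound of *roka* is /a/ (a vowel), it takes -tah, giving *rokatah*.

rokatah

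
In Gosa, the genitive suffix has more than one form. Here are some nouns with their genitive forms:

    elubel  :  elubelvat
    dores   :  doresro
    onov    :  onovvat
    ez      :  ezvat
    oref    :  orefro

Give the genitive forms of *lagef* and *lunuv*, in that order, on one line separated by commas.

The alternation tracks the final consonant of the stem — -ro when the stem ends in a voiceless consonant (*dores*, *oref*); -vat when the stem ends in a voiced consonant (*elubel*, *onov*, *ez*).
Since the final consonant of *lagef* is /f/ (voiceless), it takes -ro, giving *lagefro*.
Since the final consonant of *lunuv* is /v/ (voiced), it takes -vat, giving *lunuvvat*.

lagefro, lunuvvat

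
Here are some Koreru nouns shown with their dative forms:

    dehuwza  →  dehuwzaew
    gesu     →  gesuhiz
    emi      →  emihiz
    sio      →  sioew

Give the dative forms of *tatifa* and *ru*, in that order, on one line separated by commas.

The pattern is height harmony: -hiz when the last vowel of the stem is a high vowel (*gesu*, *emi*); -ew when the last vowel of the stem is a non-high vowel (*dehuwza*, *sio*).
*tatifa* — last vowel /a/ (a non-high vowel) → -ew → *tatifaew*.
*ru* — last vowel /u/ (a high vowel) → -hiz → *ruhiz*.

tatifaew, ruhiz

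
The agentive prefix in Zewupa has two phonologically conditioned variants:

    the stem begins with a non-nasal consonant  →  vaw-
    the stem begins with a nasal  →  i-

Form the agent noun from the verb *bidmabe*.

*bidmabe*: first consonant = /b/, non-nasal → vaw- → *vawbidmabe*.

vawbidmabe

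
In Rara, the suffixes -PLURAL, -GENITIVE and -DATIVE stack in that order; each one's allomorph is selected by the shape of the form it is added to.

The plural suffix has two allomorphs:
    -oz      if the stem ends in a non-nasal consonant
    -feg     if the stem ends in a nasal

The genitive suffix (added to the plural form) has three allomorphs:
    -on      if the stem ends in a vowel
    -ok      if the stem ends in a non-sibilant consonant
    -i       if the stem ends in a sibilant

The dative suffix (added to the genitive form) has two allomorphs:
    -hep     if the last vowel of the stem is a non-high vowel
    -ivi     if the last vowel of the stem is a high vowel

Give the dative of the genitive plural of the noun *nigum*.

Since the final consonant of *nigum* is /m/ (a nasal), it takes -feg, giving *nigumfeg*.
The final sound of the plural form *nigumfeg* is /g/, which is a non-sibilant consonant, so the genitive suffix is -ok, giving *nigumfegok*.
The last vowel of the genitive form *nigumfegok* is /o/, which is a non-high vowel, so the dative suffix is -hep, giving *nigumfegokhep*.

nigumfegokhep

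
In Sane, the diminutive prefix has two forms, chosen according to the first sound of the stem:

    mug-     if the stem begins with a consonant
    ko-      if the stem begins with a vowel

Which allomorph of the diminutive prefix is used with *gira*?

The first sound of *gira* is /g/, which is a consonant, so the prefix is mug-.

mug-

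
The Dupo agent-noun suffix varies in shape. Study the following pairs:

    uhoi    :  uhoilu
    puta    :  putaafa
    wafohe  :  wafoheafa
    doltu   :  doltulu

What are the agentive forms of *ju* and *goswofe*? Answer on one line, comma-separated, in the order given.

julu, goswofeafa

The suffix is conditioned by the last vowel: -lu when the last vowel of the stem is a high vowel (*uhoi*, *doltu*); -afa when the last vowel of the stem is a non-high vowel (*puta*, *wafohe*).
*ju*: last vowel = /u/, a high vowel → -lu → *julu*.
*goswofe* — last vowel /e/ (a non-high vowel) → -afa → *goswofeafa*.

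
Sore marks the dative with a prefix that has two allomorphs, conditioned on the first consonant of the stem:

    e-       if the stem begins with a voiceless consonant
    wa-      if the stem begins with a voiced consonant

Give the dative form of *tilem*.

The first consonant of *tilem* is /t/, which is voiceless, so the prefix is e-, giving *etilem*.

etilem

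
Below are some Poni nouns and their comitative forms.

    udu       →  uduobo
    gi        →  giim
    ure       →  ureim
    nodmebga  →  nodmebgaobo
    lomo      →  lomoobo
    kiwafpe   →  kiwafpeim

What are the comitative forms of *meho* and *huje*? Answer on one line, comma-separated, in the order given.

The alternation tracks the last vowel of the stem — -im when the last vowel of the stem is a front vowel (*gi*, *ure*, *kiwafpe*); -obo when the last vowel of the stem is a back vowel (*udu*, *nodmebga*, *lomo*).
*meho* — last vowel /o/ (a back vowel) → -obo → *mehoobo*.
The last vowel of *huje* is /e/, which is a front vowel, so the suffix is -im, giving *hujeim*.

mehoobo, hujeim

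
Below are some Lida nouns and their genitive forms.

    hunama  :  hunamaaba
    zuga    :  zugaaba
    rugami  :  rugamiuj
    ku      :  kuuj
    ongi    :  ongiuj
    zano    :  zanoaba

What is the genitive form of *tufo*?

tufoaba

The alternation tracks the last vowel of the stem — -uj when the last vowel of the stem is a high vowel (*rugami*, *ku*, *ongi*); -aba when the last vowel of the stem is a non-high vowel (*hunama*, *zuga*, *zano*).
*tufo* — last vowel /o/ (a non-high vowel) → -aba → *tufoaba*.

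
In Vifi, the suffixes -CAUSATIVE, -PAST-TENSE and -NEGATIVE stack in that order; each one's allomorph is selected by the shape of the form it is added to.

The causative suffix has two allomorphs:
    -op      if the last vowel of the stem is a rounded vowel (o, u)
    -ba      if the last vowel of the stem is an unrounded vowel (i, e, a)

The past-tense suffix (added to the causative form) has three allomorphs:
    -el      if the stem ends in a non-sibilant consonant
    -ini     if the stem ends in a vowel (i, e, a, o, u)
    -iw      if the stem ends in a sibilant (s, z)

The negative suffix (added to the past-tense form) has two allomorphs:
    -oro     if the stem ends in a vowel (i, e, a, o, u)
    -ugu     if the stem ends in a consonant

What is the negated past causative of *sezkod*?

sezkodopelugu

*sezkod* — last vowel /o/ (a rounded vowel) → -op → *sezkodop*.
The causative form *sezkodop* — final sound /p/ (a non-sibilant consonant) → -el → *sezkodopel*.
The past-tense form *sezkodopel*: final sound = /l/, a consonant → -ugu → *sezkodopelugu*.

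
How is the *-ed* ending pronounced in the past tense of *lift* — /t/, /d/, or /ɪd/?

The stem *lift* ends in /t/ or /d/.
The -ed suffix is realized as /ɪd/ after /t, d/; as /t/ after other voiceless consonants; and as /d/ after other voiced sounds.
So -ed on *lift* is pronounced /ɪd/.

/ɪd/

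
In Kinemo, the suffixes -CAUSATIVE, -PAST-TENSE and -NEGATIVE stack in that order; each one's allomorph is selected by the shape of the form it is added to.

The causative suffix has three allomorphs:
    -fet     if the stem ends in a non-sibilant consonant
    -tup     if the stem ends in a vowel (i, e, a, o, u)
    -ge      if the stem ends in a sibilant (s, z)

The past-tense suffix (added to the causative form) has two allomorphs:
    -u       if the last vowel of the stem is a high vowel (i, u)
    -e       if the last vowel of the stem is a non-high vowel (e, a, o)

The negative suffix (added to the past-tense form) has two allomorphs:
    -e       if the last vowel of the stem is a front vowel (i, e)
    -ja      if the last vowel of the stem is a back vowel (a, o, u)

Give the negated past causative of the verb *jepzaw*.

Since the final sound of *jepzaw* is /w/ (a non-sibilant consonant), it takes -fet, giving *jepzawfet*.
The causative form *jepzawfet* — last vowel /e/ (a non-high vowel) → -e → *jepzawfete*.
The last vowel of the past-tense form *jepzawfete* is /e/, which is a front vowel, so the negative suffix is -e, giving *jepzawfetee*.

jepzawfetee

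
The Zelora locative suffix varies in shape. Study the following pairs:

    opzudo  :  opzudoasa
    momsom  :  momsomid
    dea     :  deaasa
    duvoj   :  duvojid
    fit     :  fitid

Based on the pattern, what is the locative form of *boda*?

bodaasa

Looking at the final sound of each stem: -id when the stem ends in a consonant (*momsom*, *duvoj*, *fit*); -asa when the stem ends in a vowel (*opzudo*, *dea*).
*boda* — final sound /a/ (a vowel) → -asa → *bodaasa*.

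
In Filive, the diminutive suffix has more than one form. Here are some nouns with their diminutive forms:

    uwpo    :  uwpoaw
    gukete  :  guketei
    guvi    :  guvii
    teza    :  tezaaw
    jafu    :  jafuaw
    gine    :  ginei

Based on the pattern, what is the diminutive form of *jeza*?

The suffix is conditioned by the last vowel: -i when the last vowel of the stem is a front vowel (*gukete*, *guvi*, *gine*); -aw when the last vowel of the stem is a back vowel (*uwpo*, *teza*, *jafu*).
*jeza*: last vowel = /a/, a back vowel → -aw → *jezaaw*.

jezaaw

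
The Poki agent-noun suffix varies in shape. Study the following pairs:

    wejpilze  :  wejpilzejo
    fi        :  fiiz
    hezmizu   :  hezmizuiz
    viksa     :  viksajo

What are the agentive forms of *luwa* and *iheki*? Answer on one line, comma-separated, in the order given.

The suffix is conditioned by the last vowel: -iz when the last vowel of the stem is a high vowel (*fi*, *hezmizu*); -jo when the last vowel of the stem is a non-high vowel (*wejpilze*, *viksa*).
*luwa* — last vowel /a/ (a non-high vowel) → -jo → *luwajo*.
Since the last vowel of *iheki* is /i/ (a high vowel), it takes -iz, giving *ihekiiz*.

luwajo, ihekiiz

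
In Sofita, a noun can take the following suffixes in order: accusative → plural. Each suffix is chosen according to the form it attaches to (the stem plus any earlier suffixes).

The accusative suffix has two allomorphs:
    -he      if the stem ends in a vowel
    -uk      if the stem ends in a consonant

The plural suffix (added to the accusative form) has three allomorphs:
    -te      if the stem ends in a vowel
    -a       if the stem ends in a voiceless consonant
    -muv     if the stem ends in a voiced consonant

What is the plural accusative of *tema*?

Since the final sound of *tema* is /a/ (a vowel), it takes -he, giving *temahe*.
The final sound of the accusative form *temahe* is /e/, which is a vowel, so the plural suffix is -te, giving *temahete*.

temahete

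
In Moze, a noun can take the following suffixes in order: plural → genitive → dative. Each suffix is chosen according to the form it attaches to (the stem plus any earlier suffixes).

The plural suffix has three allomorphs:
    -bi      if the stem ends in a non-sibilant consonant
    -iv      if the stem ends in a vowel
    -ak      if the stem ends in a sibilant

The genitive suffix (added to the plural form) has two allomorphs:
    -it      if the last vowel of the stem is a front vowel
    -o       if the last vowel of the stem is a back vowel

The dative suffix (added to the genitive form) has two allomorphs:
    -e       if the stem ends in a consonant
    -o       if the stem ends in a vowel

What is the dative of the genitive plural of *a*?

aivite

*a*: final sound = /a/, a vowel → -iv → *aiv*.
Since the last vowel of the plural form *aiv* is /i/ (a front vowel), it takes -it, giving *aivit*.
The genitive form *aivit* — final sound /t/ (a consonant) → -e → *aivite*.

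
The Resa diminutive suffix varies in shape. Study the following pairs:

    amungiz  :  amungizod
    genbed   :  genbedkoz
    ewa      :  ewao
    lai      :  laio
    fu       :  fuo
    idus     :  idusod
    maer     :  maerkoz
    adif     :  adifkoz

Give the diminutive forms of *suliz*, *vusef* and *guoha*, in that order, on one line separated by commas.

sulizod, vusefkoz, guohao

The suffix is conditioned by the final sound: -od when the stem ends in a sibilant (*amungiz*, *idus*); -koz when the stem ends in a non-sibilant consonant (*genbed*, *maer*, *adif*); -o when the stem ends in a vowel (*ewa*, *lai*, *fu*).
*suliz* — final sound /z/ (a sibilant) → -od → *sulizod*.
Since the final sound of *vusef* is /f/ (a non-sibilant consonant), it takes -koz, giving *vusefkoz*.
The final sound of *guoha* is /a/, which is a vowel, so the suffix is -o, giving *guohao*.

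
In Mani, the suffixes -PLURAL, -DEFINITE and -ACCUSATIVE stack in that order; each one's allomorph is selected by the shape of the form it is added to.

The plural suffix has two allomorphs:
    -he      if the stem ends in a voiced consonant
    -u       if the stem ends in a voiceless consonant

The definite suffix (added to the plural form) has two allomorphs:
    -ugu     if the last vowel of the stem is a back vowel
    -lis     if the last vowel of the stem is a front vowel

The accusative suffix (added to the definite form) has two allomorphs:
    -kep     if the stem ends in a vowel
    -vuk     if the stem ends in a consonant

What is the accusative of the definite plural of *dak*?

*dak*: final consonant = /k/, voiceless → -u → *daku*.
The plural form *daku*: last vowel = /u/, a back vowel → -ugu → *dakuugu*.
Since the final sound of the definite form *dakuugu* is /u/ (a vowel), it takes -kep, giving *dakuugukep*.

dakuugukep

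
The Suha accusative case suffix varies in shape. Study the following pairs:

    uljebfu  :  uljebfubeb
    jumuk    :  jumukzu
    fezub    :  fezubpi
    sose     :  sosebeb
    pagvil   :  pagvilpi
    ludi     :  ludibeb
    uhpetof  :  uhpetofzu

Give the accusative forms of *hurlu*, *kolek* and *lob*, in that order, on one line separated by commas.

hurlubeb, kolekzu, lobpi

Looking at the final sound of each stem: -zu when the stem ends in a voiceless consonant (*jumuk*, *uhpetof*); -pi when the stem ends in a voiced consonant (*fezub*, *pagvil*); -beb when the stem ends in a vowel (*uljebfu*, *sose*, *ludi*).
Since the final sound of *hurlu* is /u/ (a vowel), it takes -beb, giving *hurlubeb*.
Since the final sound of *kolek* is /k/ (a voiceless consonant), it takes -zu, giving *kolekzu*.
The final sound of *lob* is /b/, which is a voiced consonant, so the suffix is -pi, giving *lobpi*.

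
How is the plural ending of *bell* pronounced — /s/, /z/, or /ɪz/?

The stem *bell* ends in a voiced non-sibilant sound.
The plural suffix surfaces as /ɪz/ after sibilants, /s/ after other voiceless consonants, and /z/ after other voiced sounds.
So the plural -s on *bell* is pronounced /z/.

/z/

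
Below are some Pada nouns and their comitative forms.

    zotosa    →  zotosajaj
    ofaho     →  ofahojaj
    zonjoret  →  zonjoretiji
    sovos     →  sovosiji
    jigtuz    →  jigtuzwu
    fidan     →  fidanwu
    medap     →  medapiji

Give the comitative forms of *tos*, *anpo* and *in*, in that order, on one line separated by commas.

tosiji, anpojaj, inwu

The pattern is voicing of the final sound: -iji when the stem ends in a voiceless consonant (*zonjoret*, *sovos*, *medap*); -wu when the stem ends in a voiced consonant (*jigtuz*, *fidan*); -jaj when the stem ends in a vowel (*zotosa*, *ofaho*).
Since the final sound of *tos* is /s/ (a voiceless consonant), it takes -iji, giving *tosiji*.
The final sound of *anpo* is /o/, which is a vowel, so the suffix is -jaj, giving *anpojaj*.
Since the final sound of *in* is /n/ (a voiced consonant), it takes -wu, giving *inwu*.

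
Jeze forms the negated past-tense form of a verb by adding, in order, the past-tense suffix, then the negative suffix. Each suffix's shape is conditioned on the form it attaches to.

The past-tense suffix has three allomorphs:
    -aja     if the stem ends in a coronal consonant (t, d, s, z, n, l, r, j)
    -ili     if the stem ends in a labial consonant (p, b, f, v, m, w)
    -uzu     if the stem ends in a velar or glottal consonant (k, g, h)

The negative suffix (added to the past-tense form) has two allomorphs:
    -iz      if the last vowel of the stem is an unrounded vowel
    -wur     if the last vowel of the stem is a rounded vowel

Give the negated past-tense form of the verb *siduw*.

siduwiliiz

Since the final consonant of *siduw* is /w/ (labial), it takes -ili, giving *siduwili*.
The past-tense form *siduwili* — last vowel /i/ (an unrounded vowel) → -iz → *siduwiliiz*.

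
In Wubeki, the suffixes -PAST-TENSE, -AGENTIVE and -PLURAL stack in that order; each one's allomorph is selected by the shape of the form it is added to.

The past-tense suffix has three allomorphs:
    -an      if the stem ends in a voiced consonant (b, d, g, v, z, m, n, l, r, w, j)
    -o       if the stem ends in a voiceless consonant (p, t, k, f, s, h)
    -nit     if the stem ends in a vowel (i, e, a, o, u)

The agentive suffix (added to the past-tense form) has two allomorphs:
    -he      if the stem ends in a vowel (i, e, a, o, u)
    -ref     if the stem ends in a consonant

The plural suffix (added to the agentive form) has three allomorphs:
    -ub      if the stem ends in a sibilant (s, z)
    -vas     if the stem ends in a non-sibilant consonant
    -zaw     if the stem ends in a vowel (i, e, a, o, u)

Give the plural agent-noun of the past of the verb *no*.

nonitrefvas

Since the final sound of *no* is /o/ (a vowel), it takes -nit, giving *nonit*.
Since the final sound of the past-tense form *nonit* is /t/ (a consonant), it takes -ref, giving *nonitref*.
The agentive form *nonitref* — final sound /f/ (a non-sibilant consonant) → -vas → *nonitrefvas*.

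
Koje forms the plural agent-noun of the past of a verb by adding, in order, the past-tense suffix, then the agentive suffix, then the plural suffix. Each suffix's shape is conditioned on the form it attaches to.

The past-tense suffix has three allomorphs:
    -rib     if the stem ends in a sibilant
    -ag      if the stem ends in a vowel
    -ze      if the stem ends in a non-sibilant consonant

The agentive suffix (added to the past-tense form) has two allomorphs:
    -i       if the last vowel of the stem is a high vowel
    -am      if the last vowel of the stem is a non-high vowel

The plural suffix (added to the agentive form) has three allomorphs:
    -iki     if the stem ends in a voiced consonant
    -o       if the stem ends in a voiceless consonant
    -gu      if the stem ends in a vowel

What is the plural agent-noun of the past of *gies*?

*gies* — final sound /s/ (a sibilant) → -rib → *giesrib*.
The past-tense form *giesrib*: last vowel = /i/, a high vowel → -i → *giesribi*.
The agentive form *giesribi*: final sound = /i/, a vowel → -gu → *giesribigu*.

giesribigu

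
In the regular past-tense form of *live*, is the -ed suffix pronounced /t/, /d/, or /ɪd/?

/d/

The stem *live* ends in a voiced sound other than /d/.
The -ed suffix is realized as /ɪd/ after /t, d/; as /t/ after other voiceless consonants; and as /d/ after other voiced sounds.
So -ed on *live* is pronounced /d/.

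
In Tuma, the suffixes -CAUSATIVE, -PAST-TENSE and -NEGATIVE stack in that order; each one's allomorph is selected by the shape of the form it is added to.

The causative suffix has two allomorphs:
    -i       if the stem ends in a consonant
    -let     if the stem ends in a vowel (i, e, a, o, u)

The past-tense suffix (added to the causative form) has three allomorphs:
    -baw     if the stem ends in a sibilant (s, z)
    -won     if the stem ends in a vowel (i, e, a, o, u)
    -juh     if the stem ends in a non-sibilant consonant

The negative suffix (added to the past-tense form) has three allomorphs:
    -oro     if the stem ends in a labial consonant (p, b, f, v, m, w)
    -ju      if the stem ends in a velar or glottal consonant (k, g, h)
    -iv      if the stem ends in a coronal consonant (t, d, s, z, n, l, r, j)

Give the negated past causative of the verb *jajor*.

jajoriwoniv

*jajor*: final sound = /r/, a consonant → -i → *jajori*.
The causative form *jajori* — final sound /i/ (a vowel) → -won → *jajoriwon*.
The past-tense form *jajoriwon*: final consonant = /n/, coronal → -iv → *jajoriwoniv*.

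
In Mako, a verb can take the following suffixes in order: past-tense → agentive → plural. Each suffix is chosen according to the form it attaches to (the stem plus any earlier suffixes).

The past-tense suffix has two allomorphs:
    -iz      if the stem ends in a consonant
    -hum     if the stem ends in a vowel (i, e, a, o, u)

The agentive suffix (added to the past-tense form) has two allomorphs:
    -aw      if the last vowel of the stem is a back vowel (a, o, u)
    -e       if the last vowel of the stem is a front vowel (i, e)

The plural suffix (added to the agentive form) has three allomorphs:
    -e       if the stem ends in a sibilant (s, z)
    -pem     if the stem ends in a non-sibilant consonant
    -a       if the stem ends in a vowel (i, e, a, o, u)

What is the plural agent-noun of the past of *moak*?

Since the final sound of *moak* is /k/ (a consonant), it takes -iz, giving *moakiz*.
The past-tense form *moakiz*: last vowel = /i/, a front vowel → -e → *moakize*.
The final sound of the agentive form *moakize* is /e/, which is a vowel, so the plural suffix is -a, giving *moakizea*.

moakizea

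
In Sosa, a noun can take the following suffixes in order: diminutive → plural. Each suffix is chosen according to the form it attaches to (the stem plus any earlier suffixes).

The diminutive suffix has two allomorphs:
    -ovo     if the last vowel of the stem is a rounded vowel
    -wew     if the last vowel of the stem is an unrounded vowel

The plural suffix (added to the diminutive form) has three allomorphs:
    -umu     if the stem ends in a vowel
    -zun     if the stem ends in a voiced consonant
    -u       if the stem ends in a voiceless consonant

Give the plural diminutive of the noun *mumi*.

mumiwewzun

Since the last vowel of *mumi* is /i/ (an unrounded vowel), it takes -wew, giving *mumiwew*.
The diminutive form *mumiwew*: final sound = /w/, a voiced consonant → -zun → *mumiwewzun*.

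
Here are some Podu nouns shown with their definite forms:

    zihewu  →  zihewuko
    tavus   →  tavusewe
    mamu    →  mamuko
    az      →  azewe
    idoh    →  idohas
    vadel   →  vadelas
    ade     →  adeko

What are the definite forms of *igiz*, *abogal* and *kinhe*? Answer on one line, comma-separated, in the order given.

The suffix is conditioned by the final sound: -ewe when the stem ends in a sibilant (*tavus*, *az*); -as when the stem ends in a non-sibilant consonant (*idoh*, *vadel*); -ko when the stem ends in a vowel (*zihewu*, *mamu*, *ade*).
The final sound of *igiz* is /z/, which is a sibilant, so the suffix is -ewe, giving *igizewe*.
*abogal*: final sound = /l/, a non-sibilant consonant → -as → *abogalas*.
Since the final sound of *kinhe* is /e/ (a vowel), it takes -ko, giving *kinheko*.

igizewe, abogalas, kinheko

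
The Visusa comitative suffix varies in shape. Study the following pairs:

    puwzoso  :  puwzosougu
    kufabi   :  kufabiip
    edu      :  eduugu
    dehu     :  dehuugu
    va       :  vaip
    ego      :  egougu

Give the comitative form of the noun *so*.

The alternation tracks the last vowel of the stem — -ugu when the last vowel of the stem is a rounded vowel (*puwzoso*, *edu*, *dehu*, *ego*); -ip when the last vowel of the stem is an unrounded vowel (*kufabi*, *va*).
The last vowel of *so* is /o/, which is a rounded vowel, so the suffix is -ugu, giving *sougu*.

sougu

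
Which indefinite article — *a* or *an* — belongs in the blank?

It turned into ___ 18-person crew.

The indefinite article is chosen by the initial *sound* of the following word, not its spelling.
The number *18* is spoken "eighteen", beginning with /ˌeɪˈtiːn/ — a vowel sound.
So the article is *an*: It turned into an 18-person crew.

an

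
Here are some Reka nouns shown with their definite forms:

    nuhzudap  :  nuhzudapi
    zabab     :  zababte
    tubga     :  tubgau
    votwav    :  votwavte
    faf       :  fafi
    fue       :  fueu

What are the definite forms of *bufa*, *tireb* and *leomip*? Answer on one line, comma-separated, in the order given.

bufau, tirebte, leomipi

The pattern is voicing of the final sound: -i when the stem ends in a voiceless consonant (*nuhzudap*, *faf*); -te when the stem ends in a voiced consonant (*zabab*, *votwav*); -u when the stem ends in a vowel (*tubga*, *fue*).
*bufa* — final sound /a/ (a vowel) → -u → *bufau*.
*tireb*: final sound = /b/, a voiced consonant → -te → *tirebte*.
*leomip*: final sound = /p/, a voiceless consonant → -i → *leomipi*.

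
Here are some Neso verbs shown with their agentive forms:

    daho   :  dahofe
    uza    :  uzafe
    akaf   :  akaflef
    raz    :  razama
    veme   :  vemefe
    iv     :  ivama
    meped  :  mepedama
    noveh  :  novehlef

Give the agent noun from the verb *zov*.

zovama

The pattern is voicing of the final sound: -lef when the stem ends in a voiceless consonant (*akaf*, *noveh*); -ama when the stem ends in a voiced consonant (*raz*, *iv*, *meped*); -fe when the stem ends in a vowel (*daho*, *uza*, *veme*).
Since the final sound of *zov* is /v/ (a voiced consonant), it takes -ama, giving *zovama*.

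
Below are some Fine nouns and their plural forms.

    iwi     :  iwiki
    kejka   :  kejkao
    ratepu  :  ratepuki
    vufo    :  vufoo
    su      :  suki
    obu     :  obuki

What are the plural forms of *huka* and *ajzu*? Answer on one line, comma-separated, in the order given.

hukao, ajzuki

Looking at the last vowel of each stem: -ki when the last vowel of the stem is a high vowel (*iwi*, *ratepu*, *su*, *obu*); -o when the last vowel of the stem is a non-high vowel (*kejka*, *vufo*).
*huka*: last vowel = /a/, a non-high vowel → -o → *hukao*.
The last vowel of *ajzu* is /u/, which is a high vowel, so the suffix is -ki, giving *ajzuki*.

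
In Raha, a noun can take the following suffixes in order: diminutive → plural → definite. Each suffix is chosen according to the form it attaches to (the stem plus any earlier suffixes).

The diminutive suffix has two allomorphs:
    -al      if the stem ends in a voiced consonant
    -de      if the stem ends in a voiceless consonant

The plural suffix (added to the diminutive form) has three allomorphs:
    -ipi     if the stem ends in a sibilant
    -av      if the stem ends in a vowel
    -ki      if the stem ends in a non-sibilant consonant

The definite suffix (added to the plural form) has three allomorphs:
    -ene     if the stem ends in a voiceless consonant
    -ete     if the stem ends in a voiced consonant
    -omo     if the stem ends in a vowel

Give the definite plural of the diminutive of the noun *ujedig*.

The final consonant of *ujedig* is /g/, which is voiced, so the diminutive suffix is -al, giving *ujedigal*.
The final sound of the diminutive form *ujedigal* is /l/, which is a non-sibilant consonant, so the plural suffix is -ki, giving *ujedigalki*.
The final sound of the plural form *ujedigalki* is /i/, which is a vowel, so the definite suffix is -omo, giving *ujedigalkiomo*.

ujedigalkiomo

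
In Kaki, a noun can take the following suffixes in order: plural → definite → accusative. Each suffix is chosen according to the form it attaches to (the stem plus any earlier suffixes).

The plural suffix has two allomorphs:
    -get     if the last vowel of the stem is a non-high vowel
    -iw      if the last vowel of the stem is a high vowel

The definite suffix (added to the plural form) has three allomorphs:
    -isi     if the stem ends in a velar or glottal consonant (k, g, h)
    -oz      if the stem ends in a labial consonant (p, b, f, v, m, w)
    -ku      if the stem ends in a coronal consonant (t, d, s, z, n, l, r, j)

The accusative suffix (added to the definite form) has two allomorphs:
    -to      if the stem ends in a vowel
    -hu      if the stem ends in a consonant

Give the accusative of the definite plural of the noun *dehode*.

*dehode* — last vowel /e/ (a non-high vowel) → -get → *dehodeget*.
Since the final consonant of the plural form *dehodeget* is /t/ (coronal), it takes -ku, giving *dehodegetku*.
The definite form *dehodegetku*: final sound = /u/, a vowel → -to → *dehodegetkuto*.

dehodegetkuto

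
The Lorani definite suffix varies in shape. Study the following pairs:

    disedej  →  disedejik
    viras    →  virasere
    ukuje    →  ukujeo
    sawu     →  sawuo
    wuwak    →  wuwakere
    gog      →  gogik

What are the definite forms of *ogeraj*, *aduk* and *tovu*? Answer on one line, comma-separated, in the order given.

ogerajik, adukere, tovuo

The alternation tracks the final sound of the stem — -ere when the stem ends in a voiceless consonant (*viras*, *wuwak*); -ik when the stem ends in a voiced consonant (*disedej*, *gog*); -o when the stem ends in a vowel (*ukuje*, *sawu*).
*ogeraj* — final sound /j/ (a voiced consonant) → -ik → *ogerajik*.
*aduk* — final sound /k/ (a voiceless consonant) → -ere → *adukere*.
Since the final sound of *tovu* is /u/ (a vowel), it takes -o, giving *tovuo*.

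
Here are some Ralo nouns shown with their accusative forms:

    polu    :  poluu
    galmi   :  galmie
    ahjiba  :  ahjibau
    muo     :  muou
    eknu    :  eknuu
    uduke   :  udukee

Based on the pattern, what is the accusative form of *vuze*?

The suffix is conditioned by the last vowel: -e when the last vowel of the stem is a front vowel (*galmi*, *uduke*); -u when the last vowel of the stem is a back vowel (*polu*, *ahjiba*, *muo*, *eknu*).
The last vowel of *vuze* is /e/, which is a front vowel, so the suffix is -e, giving *vuzee*.

vuzee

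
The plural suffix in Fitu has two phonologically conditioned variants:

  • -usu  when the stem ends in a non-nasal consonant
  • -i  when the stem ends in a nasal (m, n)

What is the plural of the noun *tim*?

timi

*tim*: final consonant = /m/, a nasal → -i → *timi*.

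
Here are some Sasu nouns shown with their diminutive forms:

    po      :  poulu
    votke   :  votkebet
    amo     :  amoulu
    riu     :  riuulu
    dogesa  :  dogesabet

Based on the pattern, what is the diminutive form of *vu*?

The pattern is rounding harmony: -ulu when the last vowel of the stem is a rounded vowel (*po*, *amo*, *riu*); -bet when the last vowel of the stem is an unrounded vowel (*votke*, *dogesa*).
The last vowel of *vu* is /u/, which is a rounded vowel, so the suffix is -ulu, giving *vuulu*.

vuulu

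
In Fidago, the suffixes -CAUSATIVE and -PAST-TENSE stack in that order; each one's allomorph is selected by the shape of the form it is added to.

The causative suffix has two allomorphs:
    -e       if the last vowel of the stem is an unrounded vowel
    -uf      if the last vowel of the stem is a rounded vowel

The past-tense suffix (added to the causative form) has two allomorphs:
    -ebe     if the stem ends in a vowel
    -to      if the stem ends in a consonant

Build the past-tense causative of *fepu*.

fepuufto

Since the last vowel of *fepu* is /u/ (a rounded vowel), it takes -uf, giving *fepuuf*.
The final sound of the causative form *fepuuf* is /f/, which is a consonant, so the past-tense suffix is -to, giving *fepuufto*.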